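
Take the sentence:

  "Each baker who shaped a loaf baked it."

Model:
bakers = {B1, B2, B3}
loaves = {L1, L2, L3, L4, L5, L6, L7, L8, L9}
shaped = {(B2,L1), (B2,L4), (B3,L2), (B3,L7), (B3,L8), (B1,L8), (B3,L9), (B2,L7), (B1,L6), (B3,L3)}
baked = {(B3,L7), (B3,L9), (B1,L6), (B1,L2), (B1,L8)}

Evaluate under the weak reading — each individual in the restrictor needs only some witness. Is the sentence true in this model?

"it" takes "a loaf" as antecedent — a donkey pronoun bound across the clause boundary.
Weak reading: every baker b with some shaped-loaf has at least one shaped-loaf l such that baked(b,l).
Per baker: B1:✓  B2:✗  B3:✓
B2 has no witness among its shaped-loaves.

False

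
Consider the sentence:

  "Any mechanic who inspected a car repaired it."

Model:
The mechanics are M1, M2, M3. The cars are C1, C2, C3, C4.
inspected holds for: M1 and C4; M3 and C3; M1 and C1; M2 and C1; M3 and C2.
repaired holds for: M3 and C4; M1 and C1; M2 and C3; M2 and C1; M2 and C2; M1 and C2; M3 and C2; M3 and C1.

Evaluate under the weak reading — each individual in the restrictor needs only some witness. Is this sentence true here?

True

"it" takes "a car" as antecedent — a donkey pronoun bound across the clause boundary.
Weak reading: every mechanic m with some inspected-car has at least one inspected-car c such that repaired(m,c).
Per mechanic: M1:✓  M2:✓  M3:✓
Every mechanic in the restrictor has a witness.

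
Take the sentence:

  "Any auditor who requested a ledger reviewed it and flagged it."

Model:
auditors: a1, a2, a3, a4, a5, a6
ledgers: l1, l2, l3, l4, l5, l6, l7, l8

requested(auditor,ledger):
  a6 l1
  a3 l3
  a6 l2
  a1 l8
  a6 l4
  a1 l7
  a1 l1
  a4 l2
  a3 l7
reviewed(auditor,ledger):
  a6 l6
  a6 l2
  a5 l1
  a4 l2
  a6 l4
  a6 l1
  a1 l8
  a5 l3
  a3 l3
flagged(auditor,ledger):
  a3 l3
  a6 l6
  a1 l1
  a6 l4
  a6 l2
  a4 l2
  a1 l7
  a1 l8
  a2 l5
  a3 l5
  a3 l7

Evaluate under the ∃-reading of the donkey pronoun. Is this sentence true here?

True

"it" takes "a ledger" as antecedent — a donkey pronoun bound across the clause boundary.
Weak reading: every auditor a with some requested-ledger has at least one requested-ledger l such that reviewed(a,l) ∧ flagged(a,l).
Per auditor: a1:✓  a3:✓  a4:✓  a6:✓
Every auditor in the restrictor has a witness.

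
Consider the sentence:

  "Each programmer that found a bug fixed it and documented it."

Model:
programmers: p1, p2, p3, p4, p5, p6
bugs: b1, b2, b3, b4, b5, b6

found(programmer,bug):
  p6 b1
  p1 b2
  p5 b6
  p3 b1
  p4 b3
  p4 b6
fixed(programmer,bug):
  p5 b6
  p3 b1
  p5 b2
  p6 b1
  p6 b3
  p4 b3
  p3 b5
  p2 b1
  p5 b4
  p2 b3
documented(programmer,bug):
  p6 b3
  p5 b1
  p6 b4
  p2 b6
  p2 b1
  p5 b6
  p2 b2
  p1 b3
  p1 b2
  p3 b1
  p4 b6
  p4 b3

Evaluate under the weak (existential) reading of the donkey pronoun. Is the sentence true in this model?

False

"it" takes "a bug" as antecedent — a donkey pronoun bound across the clause boundary.
Weak reading: every programmer p with some found-bug has at least one found-bug b such that fixed(p,b) ∧ documented(p,b).
Per programmer: p1:✗  p3:✓  p4:✓  p5:✓  p6:✗
p1 has no witness among its found-bugs.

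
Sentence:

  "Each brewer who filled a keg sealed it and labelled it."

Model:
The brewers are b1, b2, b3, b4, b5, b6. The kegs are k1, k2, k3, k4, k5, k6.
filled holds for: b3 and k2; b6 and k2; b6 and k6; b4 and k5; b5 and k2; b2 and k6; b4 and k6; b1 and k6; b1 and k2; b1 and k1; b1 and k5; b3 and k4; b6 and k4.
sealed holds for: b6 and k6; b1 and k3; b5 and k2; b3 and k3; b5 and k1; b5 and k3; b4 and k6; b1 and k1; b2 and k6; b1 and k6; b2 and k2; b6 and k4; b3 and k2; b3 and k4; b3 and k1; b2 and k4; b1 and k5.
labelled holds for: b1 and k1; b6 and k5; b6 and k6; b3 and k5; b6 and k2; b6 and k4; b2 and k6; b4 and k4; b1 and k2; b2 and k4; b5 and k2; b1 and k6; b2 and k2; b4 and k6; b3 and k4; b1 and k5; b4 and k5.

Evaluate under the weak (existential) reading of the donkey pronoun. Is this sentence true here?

"it" takes "a keg" as antecedent — a donkey pronoun bound across the clause boundary.
Weak reading: every brewer b with some filled-keg has at least one filled-keg k such that sealed(b,k) ∧ labelled(b,k).
Per brewer: b1:✓  b2:✓  b3:✓  b4:✓  b5:✓  b6:✓
Every brewer in the restrictor has a witness.

True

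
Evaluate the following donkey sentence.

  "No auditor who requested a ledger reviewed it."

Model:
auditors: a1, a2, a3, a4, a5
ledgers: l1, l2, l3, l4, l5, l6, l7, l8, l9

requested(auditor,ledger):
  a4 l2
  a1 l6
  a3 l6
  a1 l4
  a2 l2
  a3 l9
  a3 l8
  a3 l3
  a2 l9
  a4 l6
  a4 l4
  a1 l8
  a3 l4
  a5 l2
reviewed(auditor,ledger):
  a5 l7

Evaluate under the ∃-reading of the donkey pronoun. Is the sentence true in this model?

"it" takes "a ledger" as antecedent — a donkey pronoun bound across the clause boundary.
Truth condition: for no (a,l) with requested(a,l) does reviewed(a,l) hold.
Restrictor pairs — does the scope hold? (a1,l4):fails  (a1,l6):fails  (a1,l8):fails  (a2,l2):fails  (a2,l9):fails  (a3,l3):fails  (a3,l4):fails  (a3,l6):fails  (a3,l8):fails  (a3,l9):fails  (a4,l2):fails  (a4,l4):fails  (a4,l6):fails  (a5,l2):fails
Scope holds for no restrictor pair, so the sentence is true.

True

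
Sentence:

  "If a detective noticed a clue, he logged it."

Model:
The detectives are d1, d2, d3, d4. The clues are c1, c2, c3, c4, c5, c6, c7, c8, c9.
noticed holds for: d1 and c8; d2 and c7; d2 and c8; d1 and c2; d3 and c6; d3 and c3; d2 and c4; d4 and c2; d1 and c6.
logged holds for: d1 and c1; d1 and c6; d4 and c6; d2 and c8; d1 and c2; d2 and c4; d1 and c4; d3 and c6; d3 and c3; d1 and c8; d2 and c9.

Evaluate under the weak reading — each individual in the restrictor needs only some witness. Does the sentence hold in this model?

False

"it" takes "a clue" as antecedent — a donkey pronoun bound across the clause boundary.
Weak reading: every detective d with some noticed-clue has at least one noticed-clue c such that logged(d,c).
Per detective: d1:✓  d2:✓  d3:✓  d4:✗
d4 has no witness among its noticed-clues.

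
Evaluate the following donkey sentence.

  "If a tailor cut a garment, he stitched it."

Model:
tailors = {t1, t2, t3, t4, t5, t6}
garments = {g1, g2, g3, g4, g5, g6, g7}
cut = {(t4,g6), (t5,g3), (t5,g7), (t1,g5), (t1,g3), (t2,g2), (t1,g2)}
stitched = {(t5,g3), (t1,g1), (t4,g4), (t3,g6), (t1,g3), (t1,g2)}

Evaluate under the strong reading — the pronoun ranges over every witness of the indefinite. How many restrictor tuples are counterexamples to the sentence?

4

"it" takes "a garment" as antecedent — a donkey pronoun bound across the clause boundary.
Strong reading: for every (t,g) with cut(t,g), stitched(t,g).
Restrictor pairs: (t1,g2) ✓  (t1,g3) ✓  (t1,g5) ✗  (t2,g2) ✗  (t4,g6) ✗  (t5,g3) ✓  (t5,g7) ✗
Counterexamples (restrictor pairs failing the scope): 4.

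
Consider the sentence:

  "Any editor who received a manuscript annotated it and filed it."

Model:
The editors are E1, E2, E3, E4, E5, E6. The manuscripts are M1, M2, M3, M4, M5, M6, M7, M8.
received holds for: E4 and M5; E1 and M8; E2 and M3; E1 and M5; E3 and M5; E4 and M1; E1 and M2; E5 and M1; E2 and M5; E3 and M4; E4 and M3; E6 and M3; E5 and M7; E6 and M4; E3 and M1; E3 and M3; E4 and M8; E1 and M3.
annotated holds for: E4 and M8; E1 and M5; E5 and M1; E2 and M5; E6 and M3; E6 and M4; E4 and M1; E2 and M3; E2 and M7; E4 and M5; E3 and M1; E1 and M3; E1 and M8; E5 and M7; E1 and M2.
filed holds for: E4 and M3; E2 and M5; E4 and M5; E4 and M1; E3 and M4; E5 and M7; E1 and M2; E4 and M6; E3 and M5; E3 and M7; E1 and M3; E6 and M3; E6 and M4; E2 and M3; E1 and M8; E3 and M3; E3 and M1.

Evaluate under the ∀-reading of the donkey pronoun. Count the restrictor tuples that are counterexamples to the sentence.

"it" takes "a manuscript" as antecedent — a donkey pronoun bound across the clause boundary.
Strong reading: for every (e,m) with received(e,m), annotated(e,m) ∧ filed(e,m).
Restrictor pairs: (E1,M2) ✓  (E1,M3) ✓  (E1,M5) ✗  (E1,M8) ✓  (E2,M3) ✓  (E2,M5) ✓  (E3,M1) ✓  (E3,M3) ✗  (E3,M4) ✗  (E3,M5) ✗  (E4,M1) ✓  (E4,M3) ✗  (E4,M5) ✓  (E4,M8) ✗  (E5,M1) ✗  (E5,M7) ✓  (E6,M3) ✓  (E6,M4) ✓
Counterexamples (restrictor pairs failing the scope): 7.

7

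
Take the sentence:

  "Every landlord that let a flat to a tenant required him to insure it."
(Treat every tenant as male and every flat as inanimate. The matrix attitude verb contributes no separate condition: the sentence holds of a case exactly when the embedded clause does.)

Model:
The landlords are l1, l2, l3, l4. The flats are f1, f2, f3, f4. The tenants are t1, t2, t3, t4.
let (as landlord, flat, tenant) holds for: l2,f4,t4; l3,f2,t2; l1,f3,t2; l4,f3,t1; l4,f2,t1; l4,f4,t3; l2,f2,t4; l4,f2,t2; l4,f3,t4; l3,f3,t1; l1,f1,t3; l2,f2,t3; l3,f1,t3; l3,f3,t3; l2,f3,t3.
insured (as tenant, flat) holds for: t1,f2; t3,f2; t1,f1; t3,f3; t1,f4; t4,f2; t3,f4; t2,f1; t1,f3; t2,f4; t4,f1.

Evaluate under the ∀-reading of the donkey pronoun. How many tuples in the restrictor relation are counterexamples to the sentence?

7

"him" takes "a tenant" as antecedent and "it" takes "a flat"; both are donkey pronouns co-varying with the restrictor.
Strong reading: for every (l,f,t) with let(l,f,t), insured(t,f).
Restrictor triples: (l1,f1,t3)→insured(t3,f1) ✗  (l1,f3,t2)→insured(t2,f3) ✗  (l2,f2,t3)→insured(t3,f2) ✓  (l2,f2,t4)→insured(t4,f2) ✓  (l2,f3,t3)→insured(t3,f3) ✓  (l2,f4,t4)→insured(t4,f4) ✗  (l3,f1,t3)→insured(t3,f1) ✗  (l3,f2,t2)→insured(t2,f2) ✗  (l3,f3,t1)→insured(t1,f3) ✓  (l3,f3,t3)→insured(t3,f3) ✓  (l4,f2,t1)→insured(t1,f2) ✓  (l4,f2,t2)→insured(t2,f2) ✗  (l4,f3,t1)→insured(t1,f3) ✓  (l4,f3,t4)→insured(t4,f3) ✗  (l4,f4,t3)→insured(t3,f4) ✓
Counterexamples (restrictor triples failing the scope): 7.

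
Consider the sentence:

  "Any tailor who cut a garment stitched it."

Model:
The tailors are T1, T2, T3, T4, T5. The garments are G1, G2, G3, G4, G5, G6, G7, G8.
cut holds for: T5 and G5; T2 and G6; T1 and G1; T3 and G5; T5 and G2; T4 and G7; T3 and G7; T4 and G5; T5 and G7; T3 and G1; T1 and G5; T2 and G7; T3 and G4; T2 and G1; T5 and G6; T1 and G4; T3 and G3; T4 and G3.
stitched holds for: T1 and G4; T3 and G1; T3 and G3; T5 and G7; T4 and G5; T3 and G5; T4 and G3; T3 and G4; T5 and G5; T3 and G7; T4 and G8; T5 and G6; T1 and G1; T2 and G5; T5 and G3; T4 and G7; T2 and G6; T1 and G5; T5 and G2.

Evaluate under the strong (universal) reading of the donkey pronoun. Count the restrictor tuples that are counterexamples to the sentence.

2

"it" takes "a garment" as antecedent — a donkey pronoun bound across the clause boundary.
Strong reading: for every (t,g) with cut(t,g), stitched(t,g).
Restrictor pairs: (T1,G1) ✓  (T1,G4) ✓  (T1,G5) ✓  (T2,G1) ✗  (T2,G6) ✓  (T2,G7) ✗  (T3,G1) ✓  (T3,G3) ✓  (T3,G4) ✓  (T3,G5) ✓  (T3,G7) ✓  (T4,G3) ✓  (T4,G5) ✓  (T4,G7) ✓  (T5,G2) ✓  (T5,G5) ✓  (T5,G6) ✓  (T5,G7) ✓
Counterexamples (restrictor pairs failing the scope): 2.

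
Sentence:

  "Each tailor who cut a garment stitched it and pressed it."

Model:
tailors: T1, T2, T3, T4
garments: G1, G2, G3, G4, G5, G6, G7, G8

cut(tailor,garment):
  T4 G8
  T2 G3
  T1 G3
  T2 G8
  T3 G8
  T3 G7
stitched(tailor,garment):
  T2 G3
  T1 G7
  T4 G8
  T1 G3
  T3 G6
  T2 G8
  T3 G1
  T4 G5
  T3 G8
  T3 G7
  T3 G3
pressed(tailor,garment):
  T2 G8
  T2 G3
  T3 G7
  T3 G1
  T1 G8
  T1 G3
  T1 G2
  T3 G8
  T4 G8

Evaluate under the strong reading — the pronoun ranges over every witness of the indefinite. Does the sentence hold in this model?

True

"it" takes "a garment" as antecedent — a donkey pronoun bound across the clause boundary.
Strong reading: for every (t,g) with cut(t,g), stitched(t,g) ∧ pressed(t,g).
Restrictor pairs: (T1,G3) ✓  (T2,G3) ✓  (T2,G8) ✓  (T3,G7) ✓  (T3,G8) ✓  (T4,G8) ✓
Every restrictor pair satisfies the scope.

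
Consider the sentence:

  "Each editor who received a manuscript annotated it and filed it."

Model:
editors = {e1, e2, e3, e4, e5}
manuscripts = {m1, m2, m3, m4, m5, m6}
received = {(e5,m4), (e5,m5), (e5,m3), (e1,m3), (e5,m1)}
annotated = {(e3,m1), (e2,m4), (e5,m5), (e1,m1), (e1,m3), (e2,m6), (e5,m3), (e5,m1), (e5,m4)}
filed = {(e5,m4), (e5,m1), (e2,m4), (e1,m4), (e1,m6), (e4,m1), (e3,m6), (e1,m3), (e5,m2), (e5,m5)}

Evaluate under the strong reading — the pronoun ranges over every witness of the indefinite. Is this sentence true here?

"it" takes "a manuscript" as antecedent — a donkey pronoun bound across the clause boundary.
Strong reading: for every (e,m) with received(e,m), annotated(e,m) ∧ filed(e,m).
Restrictor pairs: (e1,m3) ✓  (e5,m1) ✓  (e5,m3) ✗  (e5,m4) ✓  (e5,m5) ✓
Counterexample: (e5,m3) is in received but fails the scope.

False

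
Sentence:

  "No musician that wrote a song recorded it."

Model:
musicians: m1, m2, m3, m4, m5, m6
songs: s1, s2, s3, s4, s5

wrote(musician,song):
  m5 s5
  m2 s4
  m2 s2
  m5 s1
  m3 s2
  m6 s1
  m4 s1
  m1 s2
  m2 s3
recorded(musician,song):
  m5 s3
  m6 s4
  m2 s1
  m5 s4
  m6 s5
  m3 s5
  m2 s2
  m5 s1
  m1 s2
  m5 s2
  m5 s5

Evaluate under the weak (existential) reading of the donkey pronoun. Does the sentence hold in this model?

"it" takes "a song" as antecedent — a donkey pronoun bound across the clause boundary.
Truth condition: for no (m,s) with wrote(m,s) does recorded(m,s) hold.
Restrictor pairs — does the scope hold? (m1,s2):holds  (m2,s2):holds  (m2,s3):fails  (m2,s4):fails  (m3,s2):fails  (m4,s1):fails  (m5,s1):holds  (m5,s5):holds  (m6,s1):fails
Scope holds for 4 pair(s), so the sentence is false.

False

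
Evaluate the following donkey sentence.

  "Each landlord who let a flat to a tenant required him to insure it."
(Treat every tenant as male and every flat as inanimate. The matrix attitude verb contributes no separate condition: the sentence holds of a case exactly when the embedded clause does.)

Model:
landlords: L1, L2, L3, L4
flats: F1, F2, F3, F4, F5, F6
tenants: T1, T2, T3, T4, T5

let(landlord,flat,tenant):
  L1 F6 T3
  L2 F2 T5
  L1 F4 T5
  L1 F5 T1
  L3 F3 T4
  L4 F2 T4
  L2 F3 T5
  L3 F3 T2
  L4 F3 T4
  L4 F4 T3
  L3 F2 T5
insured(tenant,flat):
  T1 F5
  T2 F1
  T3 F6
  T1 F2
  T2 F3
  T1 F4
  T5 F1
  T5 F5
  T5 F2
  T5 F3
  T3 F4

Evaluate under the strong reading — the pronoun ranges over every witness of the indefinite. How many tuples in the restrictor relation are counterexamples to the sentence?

"him" takes "a tenant" as antecedent and "it" takes "a flat"; both are donkey pronouns co-varying with the restrictor.
Strong reading: for every (l,f,t) with let(l,f,t), insured(t,f).
Restrictor triples: (L1,F4,T5)→insured(T5,F4) ✗  (L1,F5,T1)→insured(T1,F5) ✓  (L1,F6,T3)→insured(T3,F6) ✓  (L2,F2,T5)→insured(T5,F2) ✓  (L2,F3,T5)→insured(T5,F3) ✓  (L3,F2,T5)→insured(T5,F2) ✓  (L3,F3,T2)→insured(T2,F3) ✓  (L3,F3,T4)→insured(T4,F3) ✗  (L4,F2,T4)→insured(T4,F2) ✗  (L4,F3,T4)→insured(T4,F3) ✗  (L4,F4,T3)→insured(T3,F4) ✓
Counterexamples (restrictor triples failing the scope): 4.

4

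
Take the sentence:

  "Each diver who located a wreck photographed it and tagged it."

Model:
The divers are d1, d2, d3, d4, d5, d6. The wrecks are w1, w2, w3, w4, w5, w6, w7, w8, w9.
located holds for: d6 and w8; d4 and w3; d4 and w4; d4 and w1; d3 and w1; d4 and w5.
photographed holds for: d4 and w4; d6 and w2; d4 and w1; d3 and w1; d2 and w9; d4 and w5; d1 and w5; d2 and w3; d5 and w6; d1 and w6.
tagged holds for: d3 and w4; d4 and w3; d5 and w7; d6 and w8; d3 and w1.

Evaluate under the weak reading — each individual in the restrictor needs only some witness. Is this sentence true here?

"it" takes "a wreck" as antecedent — a donkey pronoun bound across the clause boundary.
Weak reading: every diver d with some located-wreck has at least one located-wreck w such that photographed(d,w) ∧ tagged(d,w).
Per diver: d3:✓  d4:✗  d6:✗
d4 has no witness among its located-wrecks.

False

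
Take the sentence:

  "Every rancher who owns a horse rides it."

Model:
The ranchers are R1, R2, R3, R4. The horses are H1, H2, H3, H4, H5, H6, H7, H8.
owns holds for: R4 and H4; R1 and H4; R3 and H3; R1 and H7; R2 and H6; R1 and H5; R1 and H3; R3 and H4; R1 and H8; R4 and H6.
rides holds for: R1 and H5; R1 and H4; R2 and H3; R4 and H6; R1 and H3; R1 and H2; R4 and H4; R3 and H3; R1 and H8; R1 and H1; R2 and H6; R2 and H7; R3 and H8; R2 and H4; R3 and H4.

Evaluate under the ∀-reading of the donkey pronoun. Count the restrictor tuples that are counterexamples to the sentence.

"it" takes "a horse" as antecedent — a donkey pronoun bound across the clause boundary.
Strong reading: for every (r,h) with owns(r,h), rides(r,h).
Restrictor pairs: (R1,H3) ✓  (R1,H4) ✓  (R1,H5) ✓  (R1,H7) ✗  (R1,H8) ✓  (R2,H6) ✓  (R3,H3) ✓  (R3,H4) ✓  (R4,H4) ✓  (R4,H6) ✓
Counterexamples (restrictor pairs failing the scope): 1.

1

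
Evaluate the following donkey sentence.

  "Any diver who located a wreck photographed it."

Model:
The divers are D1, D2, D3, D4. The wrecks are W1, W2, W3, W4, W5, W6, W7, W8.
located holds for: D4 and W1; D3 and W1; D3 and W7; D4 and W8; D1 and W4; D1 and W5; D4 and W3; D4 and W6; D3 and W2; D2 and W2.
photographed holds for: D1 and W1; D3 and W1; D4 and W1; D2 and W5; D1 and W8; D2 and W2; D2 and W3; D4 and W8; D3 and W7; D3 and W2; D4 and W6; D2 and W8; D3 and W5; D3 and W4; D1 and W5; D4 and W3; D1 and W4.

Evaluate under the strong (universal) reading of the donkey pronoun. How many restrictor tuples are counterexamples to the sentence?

0

"it" takes "a wreck" as antecedent — a donkey pronoun bound across the clause boundary.
Strong reading: for every (d,w) with located(d,w), photographed(d,w).
Restrictor pairs: (D1,W4) ✓  (D1,W5) ✓  (D2,W2) ✓  (D3,W1) ✓  (D3,W2) ✓  (D3,W7) ✓  (D4,W1) ✓  (D4,W3) ✓  (D4,W6) ✓  (D4,W8) ✓
Counterexamples (restrictor pairs failing the scope): 0.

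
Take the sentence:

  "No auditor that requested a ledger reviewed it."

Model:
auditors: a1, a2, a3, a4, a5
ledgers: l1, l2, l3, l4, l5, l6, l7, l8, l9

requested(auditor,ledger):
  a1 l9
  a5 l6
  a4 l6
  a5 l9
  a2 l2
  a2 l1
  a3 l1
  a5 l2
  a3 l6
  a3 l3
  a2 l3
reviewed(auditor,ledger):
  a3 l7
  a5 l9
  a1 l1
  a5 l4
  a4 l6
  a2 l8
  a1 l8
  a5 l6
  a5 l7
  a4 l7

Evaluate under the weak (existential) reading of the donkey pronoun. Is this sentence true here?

False

"it" takes "a ledger" as antecedent — a donkey pronoun bound across the clause boundary.
Truth condition: for no (a,l) with requested(a,l) does reviewed(a,l) hold.
Restrictor pairs — does the scope hold? (a1,l9):fails  (a2,l1):fails  (a2,l2):fails  (a2,l3):fails  (a3,l1):fails  (a3,l3):fails  (a3,l6):fails  (a4,l6):holds  (a5,l2):fails  (a5,l6):holds  (a5,l9):holds
Scope holds for 3 pair(s), so the sentence is false.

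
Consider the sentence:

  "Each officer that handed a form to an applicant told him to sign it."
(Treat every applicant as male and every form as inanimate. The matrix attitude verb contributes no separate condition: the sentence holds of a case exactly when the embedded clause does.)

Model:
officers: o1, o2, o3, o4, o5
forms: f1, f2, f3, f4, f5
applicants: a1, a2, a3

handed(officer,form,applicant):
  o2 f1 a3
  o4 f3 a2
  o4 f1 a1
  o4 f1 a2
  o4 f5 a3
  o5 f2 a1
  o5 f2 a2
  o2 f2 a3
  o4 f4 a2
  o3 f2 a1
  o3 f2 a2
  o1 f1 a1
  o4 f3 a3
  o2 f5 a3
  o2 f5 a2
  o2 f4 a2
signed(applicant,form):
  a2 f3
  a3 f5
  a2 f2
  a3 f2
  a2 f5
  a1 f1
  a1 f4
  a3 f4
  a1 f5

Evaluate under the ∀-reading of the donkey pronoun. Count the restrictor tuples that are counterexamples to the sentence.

"him" takes "an applicant" as antecedent and "it" takes "a form"; both are donkey pronouns co-varying with the restrictor.
Strong reading: for every (o,f,a) with handed(o,f,a), signed(a,f).
Restrictor triples: (o1,f1,a1)→signed(a1,f1) ✓  (o2,f1,a3)→signed(a3,f1) ✗  (o2,f2,a3)→signed(a3,f2) ✓  (o2,f4,a2)→signed(a2,f4) ✗  (o2,f5,a2)→signed(a2,f5) ✓  (o2,f5,a3)→signed(a3,f5) ✓  (o3,f2,a1)→signed(a1,f2) ✗  (o3,f2,a2)→signed(a2,f2) ✓  (o4,f1,a1)→signed(a1,f1) ✓  (o4,f1,a2)→signed(a2,f1) ✗  (o4,f3,a2)→signed(a2,f3) ✓  (o4,f3,a3)→signed(a3,f3) ✗  (o4,f4,a2)→signed(a2,f4) ✗  (o4,f5,a3)→signed(a3,f5) ✓  (o5,f2,a1)→signed(a1,f2) ✗  (o5,f2,a2)→signed(a2,f2) ✓
Counterexamples (restrictor triples failing the scope): 7.

7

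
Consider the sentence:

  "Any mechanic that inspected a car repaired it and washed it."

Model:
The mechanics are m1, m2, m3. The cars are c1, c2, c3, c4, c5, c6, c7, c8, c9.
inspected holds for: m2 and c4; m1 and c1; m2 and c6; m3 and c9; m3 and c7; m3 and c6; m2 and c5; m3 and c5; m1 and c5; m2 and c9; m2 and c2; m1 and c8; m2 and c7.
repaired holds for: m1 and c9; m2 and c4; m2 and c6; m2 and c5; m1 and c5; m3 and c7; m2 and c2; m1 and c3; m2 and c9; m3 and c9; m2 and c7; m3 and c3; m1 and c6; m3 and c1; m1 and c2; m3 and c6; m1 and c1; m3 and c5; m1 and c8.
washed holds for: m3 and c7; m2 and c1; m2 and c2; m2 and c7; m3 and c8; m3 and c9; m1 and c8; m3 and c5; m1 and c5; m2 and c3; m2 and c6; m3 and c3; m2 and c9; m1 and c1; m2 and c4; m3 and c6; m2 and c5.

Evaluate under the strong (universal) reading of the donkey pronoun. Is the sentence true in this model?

"it" takes "a car" as antecedent — a donkey pronoun bound across the clause boundary.
Strong reading: for every (m,c) with inspected(m,c), repaired(m,c) ∧ washed(m,c).
Restrictor pairs: (m1,c1) ✓  (m1,c5) ✓  (m1,c8) ✓  (m2,c2) ✓  (m2,c4) ✓  (m2,c5) ✓  (m2,c6) ✓  (m2,c7) ✓  (m2,c9) ✓  (m3,c5) ✓  (m3,c6) ✓  (m3,c7) ✓  (m3,c9) ✓
Every restrictor pair satisfies the scope.

True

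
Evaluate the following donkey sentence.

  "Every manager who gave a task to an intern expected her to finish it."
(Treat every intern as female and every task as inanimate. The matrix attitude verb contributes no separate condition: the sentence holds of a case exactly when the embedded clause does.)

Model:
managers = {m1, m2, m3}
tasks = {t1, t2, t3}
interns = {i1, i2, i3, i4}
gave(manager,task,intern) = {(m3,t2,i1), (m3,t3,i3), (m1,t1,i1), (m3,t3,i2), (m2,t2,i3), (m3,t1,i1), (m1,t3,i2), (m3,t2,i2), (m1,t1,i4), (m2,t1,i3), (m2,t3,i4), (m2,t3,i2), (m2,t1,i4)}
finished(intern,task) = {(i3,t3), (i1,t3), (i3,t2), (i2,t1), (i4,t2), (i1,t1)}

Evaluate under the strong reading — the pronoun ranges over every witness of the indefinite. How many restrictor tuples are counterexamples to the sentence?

"her" takes "an intern" as antecedent and "it" takes "a task"; both are donkey pronouns co-varying with the restrictor.
Strong reading: for every (m,t,i) with gave(m,t,i), finished(i,t).
Restrictor triples: (m1,t1,i1)→finished(i1,t1) ✓  (m1,t1,i4)→finished(i4,t1) ✗  (m1,t3,i2)→finished(i2,t3) ✗  (m2,t1,i3)→finished(i3,t1) ✗  (m2,t1,i4)→finished(i4,t1) ✗  (m2,t2,i3)→finished(i3,t2) ✓  (m2,t3,i2)→finished(i2,t3) ✗  (m2,t3,i4)→finished(i4,t3) ✗  (m3,t1,i1)→finished(i1,t1) ✓  (m3,t2,i1)→finished(i1,t2) ✗  (m3,t2,i2)→finished(i2,t2) ✗  (m3,t3,i2)→finished(i2,t3) ✗  (m3,t3,i3)→finished(i3,t3) ✓
Counterexamples (restrictor triples failing the scope): 9.

9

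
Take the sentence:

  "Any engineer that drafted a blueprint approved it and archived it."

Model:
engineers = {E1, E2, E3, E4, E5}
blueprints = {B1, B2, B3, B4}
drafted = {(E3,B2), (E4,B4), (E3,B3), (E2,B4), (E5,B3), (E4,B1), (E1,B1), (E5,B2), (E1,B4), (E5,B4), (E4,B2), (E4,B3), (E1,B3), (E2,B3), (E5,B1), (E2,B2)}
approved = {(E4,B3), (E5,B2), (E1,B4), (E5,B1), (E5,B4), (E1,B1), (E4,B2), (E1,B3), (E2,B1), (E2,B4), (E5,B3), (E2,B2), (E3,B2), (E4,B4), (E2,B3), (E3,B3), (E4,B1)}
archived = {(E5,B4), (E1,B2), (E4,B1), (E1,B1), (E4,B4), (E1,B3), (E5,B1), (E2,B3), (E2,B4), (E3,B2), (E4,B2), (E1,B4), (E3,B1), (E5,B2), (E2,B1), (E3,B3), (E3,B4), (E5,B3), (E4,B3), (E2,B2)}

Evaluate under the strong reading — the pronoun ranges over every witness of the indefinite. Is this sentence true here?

True

"it" takes "a blueprint" as antecedent — a donkey pronoun bound across the clause boundary.
Strong reading: for every (e,b) with drafted(e,b), approved(e,b) ∧ archived(e,b).
Restrictor pairs: (E1,B1) ✓  (E1,B3) ✓  (E1,B4) ✓  (E2,B2) ✓  (E2,B3) ✓  (E2,B4) ✓  (E3,B2) ✓  (E3,B3) ✓  (E4,B1) ✓  (E4,B2) ✓  (E4,B3) ✓  (E4,B4) ✓  (E5,B1) ✓  (E5,B2) ✓  (E5,B3) ✓  (E5,B4) ✓
Every restrictor pair satisfies the scope.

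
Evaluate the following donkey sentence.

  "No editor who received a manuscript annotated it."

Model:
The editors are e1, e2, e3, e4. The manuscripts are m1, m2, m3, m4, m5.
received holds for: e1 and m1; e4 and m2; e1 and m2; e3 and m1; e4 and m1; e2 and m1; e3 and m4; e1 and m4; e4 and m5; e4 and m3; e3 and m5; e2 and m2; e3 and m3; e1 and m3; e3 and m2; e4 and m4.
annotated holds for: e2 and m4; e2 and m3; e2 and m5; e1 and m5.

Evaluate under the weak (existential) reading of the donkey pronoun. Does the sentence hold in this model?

"it" takes "a manuscript" as antecedent — a donkey pronoun bound across the clause boundary.
Truth condition: for no (e,m) with received(e,m) does annotated(e,m) hold.
Restrictor pairs — does the scope hold? (e1,m1):fails  (e1,m2):fails  (e1,m3):fails  (e1,m4):fails  (e2,m1):fails  (e2,m2):fails  (e3,m1):fails  (e3,m2):fails  (e3,m3):fails  (e3,m4):fails  (e3,m5):fails  (e4,m1):fails  (e4,m2):fails  (e4,m3):fails  (e4,m4):fails  (e4,m5):fails
Scope holds for no restrictor pair, so the sentence is true.

True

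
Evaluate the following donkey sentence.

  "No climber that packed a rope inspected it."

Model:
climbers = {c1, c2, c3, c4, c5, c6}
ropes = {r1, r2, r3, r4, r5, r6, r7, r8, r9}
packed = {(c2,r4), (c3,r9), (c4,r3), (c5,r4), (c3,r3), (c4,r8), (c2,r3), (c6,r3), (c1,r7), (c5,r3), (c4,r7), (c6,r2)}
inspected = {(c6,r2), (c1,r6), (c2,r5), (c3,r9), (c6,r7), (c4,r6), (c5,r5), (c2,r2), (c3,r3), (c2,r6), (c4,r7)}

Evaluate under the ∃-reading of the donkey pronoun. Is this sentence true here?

"it" takes "a rope" as antecedent — a donkey pronoun bound across the clause boundary.
Truth condition: for no (c,r) with packed(c,r) does inspected(c,r) hold.
Restrictor pairs — does the scope hold? (c1,r7):fails  (c2,r3):fails  (c2,r4):fails  (c3,r3):holds  (c3,r9):holds  (c4,r3):fails  (c4,r7):holds  (c4,r8):fails  (c5,r3):fails  (c5,r4):fails  (c6,r2):holds  (c6,r3):fails
Scope holds for 4 pair(s), so the sentence is false.

False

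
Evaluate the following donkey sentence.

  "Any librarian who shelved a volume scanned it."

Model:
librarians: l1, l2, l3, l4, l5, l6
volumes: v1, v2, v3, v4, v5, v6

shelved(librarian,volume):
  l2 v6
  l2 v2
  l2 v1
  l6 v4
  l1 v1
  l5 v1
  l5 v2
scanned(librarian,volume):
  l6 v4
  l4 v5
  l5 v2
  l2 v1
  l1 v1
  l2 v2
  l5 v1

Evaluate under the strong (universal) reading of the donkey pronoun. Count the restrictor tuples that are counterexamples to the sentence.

"it" takes "a volume" as antecedent — a donkey pronoun bound across the clause boundary.
Strong reading: for every (l,v) with shelved(l,v), scanned(l,v).
Restrictor pairs: (l1,v1) ✓  (l2,v1) ✓  (l2,v2) ✓  (l2,v6) ✗  (l5,v1) ✓  (l5,v2) ✓  (l6,v4) ✓
Counterexamples (restrictor pairs failing the scope): 1.

1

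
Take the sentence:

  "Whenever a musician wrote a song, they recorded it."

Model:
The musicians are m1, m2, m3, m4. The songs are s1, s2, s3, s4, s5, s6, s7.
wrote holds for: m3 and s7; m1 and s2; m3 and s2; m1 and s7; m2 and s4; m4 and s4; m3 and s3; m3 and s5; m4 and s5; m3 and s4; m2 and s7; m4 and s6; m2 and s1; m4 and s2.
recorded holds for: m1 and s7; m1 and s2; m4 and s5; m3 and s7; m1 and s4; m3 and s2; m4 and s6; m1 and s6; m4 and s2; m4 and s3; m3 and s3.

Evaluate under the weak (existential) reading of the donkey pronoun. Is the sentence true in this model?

False

"it" takes "a song" as antecedent — a donkey pronoun bound across the clause boundary.
Weak reading: every musician m with some wrote-song has at least one wrote-song s such that recorded(m,s).
Per musician: m1:✓  m2:✗  m3:✓  m4:✓
m2 has no witness among its wrote-songs.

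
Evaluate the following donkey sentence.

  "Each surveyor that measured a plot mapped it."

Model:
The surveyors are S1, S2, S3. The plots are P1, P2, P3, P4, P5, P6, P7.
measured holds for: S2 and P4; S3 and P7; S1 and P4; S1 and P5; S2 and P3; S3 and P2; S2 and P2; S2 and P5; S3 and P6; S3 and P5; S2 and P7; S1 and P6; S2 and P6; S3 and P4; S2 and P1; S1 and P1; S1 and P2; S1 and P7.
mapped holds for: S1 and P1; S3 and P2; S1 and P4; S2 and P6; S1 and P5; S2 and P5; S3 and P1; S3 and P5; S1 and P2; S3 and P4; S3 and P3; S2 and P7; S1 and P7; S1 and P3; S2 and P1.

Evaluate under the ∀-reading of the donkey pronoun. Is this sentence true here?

False

"it" takes "a plot" as antecedent — a donkey pronoun bound across the clause boundary.
Strong reading: for every (s,p) with measured(s,p), mapped(s,p).
Restrictor pairs: (S1,P1) ✓  (S1,P2) ✓  (S1,P4) ✓  (S1,P5) ✓  (S1,P6) ✗  (S1,P7) ✓  (S2,P1) ✓  (S2,P2) ✗  (S2,P3) ✗  (S2,P4) ✗  (S2,P5) ✓  (S2,P6) ✓  (S2,P7) ✓  (S3,P2) ✓  (S3,P4) ✓  (S3,P5) ✓  (S3,P6) ✗  (S3,P7) ✗
Counterexample: (S1,P6) is in measured but fails the scope.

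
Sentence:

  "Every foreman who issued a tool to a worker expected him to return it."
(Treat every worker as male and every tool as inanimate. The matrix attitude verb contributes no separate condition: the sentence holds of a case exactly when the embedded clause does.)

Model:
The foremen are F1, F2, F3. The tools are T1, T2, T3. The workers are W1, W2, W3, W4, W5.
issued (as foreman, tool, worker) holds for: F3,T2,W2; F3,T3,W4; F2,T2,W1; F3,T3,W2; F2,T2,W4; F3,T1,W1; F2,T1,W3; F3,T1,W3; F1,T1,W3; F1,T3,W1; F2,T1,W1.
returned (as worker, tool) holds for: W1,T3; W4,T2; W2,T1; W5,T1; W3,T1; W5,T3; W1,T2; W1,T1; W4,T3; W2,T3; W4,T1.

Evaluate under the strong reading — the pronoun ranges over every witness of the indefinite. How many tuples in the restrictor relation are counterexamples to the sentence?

"him" takes "a worker" as antecedent and "it" takes "a tool"; both are donkey pronouns co-varying with the restrictor.
Strong reading: for every (f,t,w) with issued(f,t,w), returned(w,t).
Restrictor triples: (F1,T1,W3)→returned(W3,T1) ✓  (F1,T3,W1)→returned(W1,T3) ✓  (F2,T1,W1)→returned(W1,T1) ✓  (F2,T1,W3)→returned(W3,T1) ✓  (F2,T2,W1)→returned(W1,T2) ✓  (F2,T2,W4)→returned(W4,T2) ✓  (F3,T1,W1)→returned(W1,T1) ✓  (F3,T1,W3)→returned(W3,T1) ✓  (F3,T2,W2)→returned(W2,T2) ✗  (F3,T3,W2)→returned(W2,T3) ✓  (F3,T3,W4)→returned(W4,T3) ✓
Counterexamples (restrictor triples failing the scope): 1.

1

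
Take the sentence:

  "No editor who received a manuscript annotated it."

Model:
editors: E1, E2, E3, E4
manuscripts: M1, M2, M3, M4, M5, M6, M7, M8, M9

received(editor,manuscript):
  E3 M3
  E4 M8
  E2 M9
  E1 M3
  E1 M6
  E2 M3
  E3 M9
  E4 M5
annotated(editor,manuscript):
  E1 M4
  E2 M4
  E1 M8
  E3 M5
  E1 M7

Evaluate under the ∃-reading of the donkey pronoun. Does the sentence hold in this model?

True

"it" takes "a manuscript" as antecedent — a donkey pronoun bound across the clause boundary.
Truth condition: for no (e,m) with received(e,m) does annotated(e,m) hold.
Restrictor pairs — does the scope hold? (E1,M3):fails  (E1,M6):fails  (E2,M3):fails  (E2,M9):fails  (E3,M3):fails  (E3,M9):fails  (E4,M5):fails  (E4,M8):fails
Scope holds for no restrictor pair, so the sentence is true.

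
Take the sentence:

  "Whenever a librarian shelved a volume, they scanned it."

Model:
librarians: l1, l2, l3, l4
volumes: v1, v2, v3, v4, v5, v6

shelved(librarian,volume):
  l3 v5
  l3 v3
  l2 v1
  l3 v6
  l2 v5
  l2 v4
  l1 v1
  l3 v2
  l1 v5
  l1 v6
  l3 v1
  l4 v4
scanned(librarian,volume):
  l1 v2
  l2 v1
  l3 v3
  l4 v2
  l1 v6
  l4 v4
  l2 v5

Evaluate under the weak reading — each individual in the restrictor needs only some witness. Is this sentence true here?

"it" takes "a volume" as antecedent — a donkey pronoun bound across the clause boundary.
Weak reading: every librarian l with some shelved-volume has at least one shelved-volume v such that scanned(l,v).
Per librarian: l1:✓  l2:✓  l3:✓  l4:✓
Every librarian in the restrictor has a witness.

True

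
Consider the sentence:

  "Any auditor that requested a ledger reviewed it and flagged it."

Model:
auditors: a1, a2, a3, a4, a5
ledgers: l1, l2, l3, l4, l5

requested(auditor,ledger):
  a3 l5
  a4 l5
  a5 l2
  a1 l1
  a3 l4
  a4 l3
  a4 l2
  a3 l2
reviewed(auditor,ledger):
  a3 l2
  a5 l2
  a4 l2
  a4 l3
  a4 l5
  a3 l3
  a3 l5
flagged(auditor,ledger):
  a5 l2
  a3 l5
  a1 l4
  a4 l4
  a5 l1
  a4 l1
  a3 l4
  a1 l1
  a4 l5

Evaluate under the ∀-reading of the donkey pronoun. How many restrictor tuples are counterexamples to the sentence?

5

"it" takes "a ledger" as antecedent — a donkey pronoun bound across the clause boundary.
Strong reading: for every (a,l) with requested(a,l), reviewed(a,l) ∧ flagged(a,l).
Restrictor pairs: (a1,l1) ✗  (a3,l2) ✗  (a3,l4) ✗  (a3,l5) ✓  (a4,l2) ✗  (a4,l3) ✗  (a4,l5) ✓  (a5,l2) ✓
Counterexamples (restrictor pairs failing the scope): 5.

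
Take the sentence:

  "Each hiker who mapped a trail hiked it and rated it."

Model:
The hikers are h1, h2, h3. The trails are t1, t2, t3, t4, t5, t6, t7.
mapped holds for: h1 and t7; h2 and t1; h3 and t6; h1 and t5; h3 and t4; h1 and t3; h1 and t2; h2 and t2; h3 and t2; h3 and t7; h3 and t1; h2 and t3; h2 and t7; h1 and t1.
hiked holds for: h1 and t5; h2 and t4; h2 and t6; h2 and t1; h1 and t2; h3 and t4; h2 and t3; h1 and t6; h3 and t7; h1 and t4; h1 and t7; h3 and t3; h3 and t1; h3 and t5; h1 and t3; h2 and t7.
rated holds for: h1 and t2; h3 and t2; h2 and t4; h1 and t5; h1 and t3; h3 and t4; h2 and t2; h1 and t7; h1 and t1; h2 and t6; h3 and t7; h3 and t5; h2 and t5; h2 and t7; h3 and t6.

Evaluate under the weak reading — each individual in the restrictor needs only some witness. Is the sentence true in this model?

True

"it" takes "a trail" as antecedent — a donkey pronoun bound across the clause boundary.
Weak reading: every hiker h with some mapped-trail has at least one mapped-trail t such that hiked(h,t) ∧ rated(h,t).
Per hiker: h1:✓  h2:✓  h3:✓
Every hiker in the restrictor has a witness.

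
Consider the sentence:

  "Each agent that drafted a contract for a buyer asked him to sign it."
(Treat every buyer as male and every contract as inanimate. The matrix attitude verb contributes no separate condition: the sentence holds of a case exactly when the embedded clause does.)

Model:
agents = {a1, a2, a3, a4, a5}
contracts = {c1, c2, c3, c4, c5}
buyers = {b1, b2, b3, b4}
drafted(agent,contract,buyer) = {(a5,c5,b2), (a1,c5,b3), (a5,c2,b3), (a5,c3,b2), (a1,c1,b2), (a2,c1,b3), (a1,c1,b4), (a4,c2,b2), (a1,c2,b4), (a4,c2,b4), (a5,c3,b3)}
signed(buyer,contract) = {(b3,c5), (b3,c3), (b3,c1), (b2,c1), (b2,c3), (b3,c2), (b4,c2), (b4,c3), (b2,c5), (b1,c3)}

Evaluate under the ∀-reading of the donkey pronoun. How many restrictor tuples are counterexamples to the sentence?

"him" takes "a buyer" as antecedent and "it" takes "a contract"; both are donkey pronouns co-varying with the restrictor.
Strong reading: for every (a,c,b) with drafted(a,c,b), signed(b,c).
Restrictor triples: (a1,c1,b2)→signed(b2,c1) ✓  (a1,c1,b4)→signed(b4,c1) ✗  (a1,c2,b4)→signed(b4,c2) ✓  (a1,c5,b3)→signed(b3,c5) ✓  (a2,c1,b3)→signed(b3,c1) ✓  (a4,c2,b2)→signed(b2,c2) ✗  (a4,c2,b4)→signed(b4,c2) ✓  (a5,c2,b3)→signed(b3,c2) ✓  (a5,c3,b2)→signed(b2,c3) ✓  (a5,c3,b3)→signed(b3,c3) ✓  (a5,c5,b2)→signed(b2,c5) ✓
Counterexamples (restrictor triples failing the scope): 2.

2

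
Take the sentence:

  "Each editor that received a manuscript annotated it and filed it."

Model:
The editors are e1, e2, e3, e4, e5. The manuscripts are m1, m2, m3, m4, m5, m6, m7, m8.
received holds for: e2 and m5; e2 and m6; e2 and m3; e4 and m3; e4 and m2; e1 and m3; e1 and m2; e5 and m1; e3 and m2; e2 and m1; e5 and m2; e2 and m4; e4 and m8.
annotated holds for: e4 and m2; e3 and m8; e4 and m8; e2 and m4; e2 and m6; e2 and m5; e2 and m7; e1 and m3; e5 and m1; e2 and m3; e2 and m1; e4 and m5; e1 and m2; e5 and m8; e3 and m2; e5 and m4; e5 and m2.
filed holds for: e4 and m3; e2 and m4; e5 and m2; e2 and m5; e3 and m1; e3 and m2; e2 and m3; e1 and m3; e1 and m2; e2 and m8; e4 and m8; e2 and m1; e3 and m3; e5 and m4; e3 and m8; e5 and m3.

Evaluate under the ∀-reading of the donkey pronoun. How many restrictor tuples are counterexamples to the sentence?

"it" takes "a manuscript" as antecedent — a donkey pronoun bound across the clause boundary.
Strong reading: for every (e,m) with received(e,m), annotated(e,m) ∧ filed(e,m).
Restrictor pairs: (e1,m2) ✓  (e1,m3) ✓  (e2,m1) ✓  (e2,m3) ✓  (e2,m4) ✓  (e2,m5) ✓  (e2,m6) ✗  (e3,m2) ✓  (e4,m2) ✗  (e4,m3) ✗  (e4,m8) ✓  (e5,m1) ✗  (e5,m2) ✓
Counterexamples (restrictor pairs failing the scope): 4.

4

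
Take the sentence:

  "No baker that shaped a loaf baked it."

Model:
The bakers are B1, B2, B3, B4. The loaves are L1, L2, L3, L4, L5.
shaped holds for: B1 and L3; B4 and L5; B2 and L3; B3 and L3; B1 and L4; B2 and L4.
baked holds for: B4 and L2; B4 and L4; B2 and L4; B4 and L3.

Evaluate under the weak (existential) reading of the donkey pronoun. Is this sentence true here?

"it" takes "a loaf" as antecedent — a donkey pronoun bound across the clause boundary.
Truth condition: for no (b,l) with shaped(b,l) does baked(b,l) hold.
Restrictor pairs — does the scope hold? (B1,L3):fails  (B1,L4):fails  (B2,L3):fails  (B2,L4):holds  (B3,L3):fails  (B4,L5):fails
Scope holds for 1 pair(s), so the sentence is false.

False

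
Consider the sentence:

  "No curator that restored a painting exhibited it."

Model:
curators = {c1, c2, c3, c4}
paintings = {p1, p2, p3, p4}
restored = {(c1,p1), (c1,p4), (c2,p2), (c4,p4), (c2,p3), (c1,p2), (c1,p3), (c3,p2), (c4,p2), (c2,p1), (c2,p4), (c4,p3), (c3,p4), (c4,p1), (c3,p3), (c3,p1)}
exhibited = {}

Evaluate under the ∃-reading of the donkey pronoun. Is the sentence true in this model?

"it" takes "a painting" as antecedent — a donkey pronoun bound across the clause boundary.
Truth condition: for no (c,p) with restored(c,p) does exhibited(c,p) hold.
Restrictor pairs — does the scope hold? (c1,p1):fails  (c1,p2):fails  (c1,p3):fails  (c1,p4):fails  (c2,p1):fails  (c2,p2):fails  (c2,p3):fails  (c2,p4):fails  (c3,p1):fails  (c3,p2):fails  (c3,p3):fails  (c3,p4):fails  (c4,p1):fails  (c4,p2):fails  (c4,p3):fails  (c4,p4):fails
Scope holds for no restrictor pair, so the sentence is true.

True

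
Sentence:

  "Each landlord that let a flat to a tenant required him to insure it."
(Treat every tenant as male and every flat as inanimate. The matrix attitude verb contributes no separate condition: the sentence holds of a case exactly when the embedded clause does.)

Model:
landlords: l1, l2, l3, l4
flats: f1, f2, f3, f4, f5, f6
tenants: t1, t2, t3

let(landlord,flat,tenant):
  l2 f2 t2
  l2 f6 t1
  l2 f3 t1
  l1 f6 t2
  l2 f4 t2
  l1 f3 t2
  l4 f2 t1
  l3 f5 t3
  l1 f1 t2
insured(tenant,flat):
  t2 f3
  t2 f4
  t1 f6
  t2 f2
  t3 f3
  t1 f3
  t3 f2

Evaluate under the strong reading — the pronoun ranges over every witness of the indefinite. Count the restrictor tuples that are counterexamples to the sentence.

"him" takes "a tenant" as antecedent and "it" takes "a flat"; both are donkey pronouns co-varying with the restrictor.
Strong reading: for every (l,f,t) with let(l,f,t), insured(t,f).
Restrictor triples: (l1,f1,t2)→insured(t2,f1) ✗  (l1,f3,t2)→insured(t2,f3) ✓  (l1,f6,t2)→insured(t2,f6) ✗  (l2,f2,t2)→insured(t2,f2) ✓  (l2,f3,t1)→insured(t1,f3) ✓  (l2,f4,t2)→insured(t2,f4) ✓  (l2,f6,t1)→insured(t1,f6) ✓  (l3,f5,t3)→insured(t3,f5) ✗  (l4,f2,t1)→insured(t1,f2) ✗
Counterexamples (restrictor triples failing the scope): 4.

4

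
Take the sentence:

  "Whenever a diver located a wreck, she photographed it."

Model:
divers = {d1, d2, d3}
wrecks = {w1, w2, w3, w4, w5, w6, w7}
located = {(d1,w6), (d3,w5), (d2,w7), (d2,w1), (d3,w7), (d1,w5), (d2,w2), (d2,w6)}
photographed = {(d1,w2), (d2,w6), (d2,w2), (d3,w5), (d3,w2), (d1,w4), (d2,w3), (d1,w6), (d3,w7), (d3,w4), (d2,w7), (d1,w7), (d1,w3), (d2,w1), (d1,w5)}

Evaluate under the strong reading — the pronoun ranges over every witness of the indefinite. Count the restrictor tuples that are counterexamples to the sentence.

"it" takes "a wreck" as antecedent — a donkey pronoun bound across the clause boundary.
Strong reading: for every (d,w) with located(d,w), photographed(d,w).
Restrictor pairs: (d1,w5) ✓  (d1,w6) ✓  (d2,w1) ✓  (d2,w2) ✓  (d2,w6) ✓  (d2,w7) ✓  (d3,w5) ✓  (d3,w7) ✓
Counterexamples (restrictor pairs failing the scope): 0.

0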